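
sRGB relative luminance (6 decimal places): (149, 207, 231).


Linearize each channel (sRGB transfer function): c = v/255; c_lin = c/12.92 if c ≤ 0.04045, else ((c+0.055)/1.055)^2.4
  R: 149/255 ≈ 0.584314 > 0.04045 → ((0.584314+0.055)/1.055)^2.4 ≈ 0.300544
  G: 207/255 ≈ 0.811765 > 0.04045 → ((0.811765+0.055)/1.055)^2.4 ≈ 0.623960
  B: 231/255 ≈ 0.905882 > 0.04045 → ((0.905882+0.055)/1.055)^2.4 ≈ 0.799103
R_lin = 0.300544, G_lin = 0.623960, B_lin = 0.799103
L = 0.2126×R + 0.7152×G + 0.0722×B
L = 0.2126×0.300544 + 0.7152×0.623960 + 0.0722×0.799103
L ≈ 0.567847


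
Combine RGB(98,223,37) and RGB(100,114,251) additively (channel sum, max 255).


Additive: each channel = min(255, C₁+C₂)
R: 98+100 = 198 → 198
G: 223+114 = 337 → 255
B: 37+251 = 288 → 255
= RGB(198, 255, 255)


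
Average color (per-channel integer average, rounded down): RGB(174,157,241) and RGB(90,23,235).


Midpoint: each channel = ⌊(C₁+C₂)/2⌋
R: ⌊(174+90)/2⌋ = 132
G: ⌊(157+23)/2⌋ = 90
B: ⌊(241+235)/2⌋ = 238
= RGB(132, 90, 238)


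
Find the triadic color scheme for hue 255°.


Triadic: equally spaced at 120° intervals
H1 = 255°
H2 = (255 + 120) mod 360 = 15°
H3 = (255 + 240) mod 360 = 135°
Triadic = 255°, 15°, 135°


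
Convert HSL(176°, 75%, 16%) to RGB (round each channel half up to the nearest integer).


H=176°, S=0.75, L=0.16
C = (1-|2L-1|)×S = (1-|-0.68|)×0.75 = 0.24
H' = H/60 = 176/60 ≈ 2.9333; X = C×(1-|H' mod 2 - 1|) = 0.224
m = L - C/2 = 0.16 - 0.12 = 0.04
Sector ⌊H'⌋ = 2 → (R',G',B') = (0.0, 0.24, 0.224)
RGB = ((R'+m)×255, (G'+m)×255, (B'+m)×255) = (10.2, 71.4, 67.32)
Round half up → RGB(10, 71, 67)


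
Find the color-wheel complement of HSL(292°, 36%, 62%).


Complement = opposite side of color wheel = hue + 180°
H' = (292 + 180) mod 360 = 112°
S and L unchanged.
= HSL(112°, 36%, 62%)


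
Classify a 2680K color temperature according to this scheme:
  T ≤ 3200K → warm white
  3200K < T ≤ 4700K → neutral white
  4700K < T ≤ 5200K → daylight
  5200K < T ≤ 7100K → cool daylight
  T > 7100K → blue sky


Temperature: 2680K
2680K ≤ 3200K → warm white
Classification: warm white


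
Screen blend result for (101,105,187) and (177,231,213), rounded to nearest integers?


Screen: C = 255 - (255-A)×(255-B)/255, rounded to nearest integer
R: 255 - (255-101)×(255-177)/255 = 255 - 12012/255 ≈ 255 - 47.106 = 207.894 → 208
G: 255 - (255-105)×(255-231)/255 = 255 - 3600/255 ≈ 255 - 14.118 = 240.882 → 241
B: 255 - (255-187)×(255-213)/255 = 255 - 2856/255 ≈ 255 - 11.200 = 243.800 → 244
= RGB(208, 241, 244)


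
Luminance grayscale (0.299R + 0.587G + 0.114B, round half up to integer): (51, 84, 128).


Gray = 0.299×R + 0.587×G + 0.114×B
Gray = 0.299×51 + 0.587×84 + 0.114×128
Gray = 15.249 + 49.308 + 14.592
Gray = 79.149 → round half up → 79
Gray = 79


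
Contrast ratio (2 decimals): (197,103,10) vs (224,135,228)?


Linearize each sRGB channel c=v/255: c/12.92 if c ≤ 0.04045 else ((c+0.055)/1.055)^2.4
L = 0.2126×R_lin + 0.7152×G_lin + 0.0722×B_lin
Color 1 (197,103,10):
  R=197: 197/255≈0.7725 > 0.04045 → ((0.7725+0.055)/1.055)^2.4 ≈ 0.55834
  G=103: 103/255≈0.4039 > 0.04045 → ((0.4039+0.055)/1.055)^2.4 ≈ 0.13563
  B=10: 10/255≈0.0392 ≤ 0.04045 → 0.0392/12.92 ≈ 0.00304
  L1 = 0.2126×0.55834 + 0.7152×0.13563 + 0.0722×0.00304 ≈ 0.21593
Color 2 (224,135,228):
  R=224: 224/255≈0.8784 > 0.04045 → ((0.8784+0.055)/1.055)^2.4 ≈ 0.74540
  G=135: 135/255≈0.5294 > 0.04045 → ((0.5294+0.055)/1.055)^2.4 ≈ 0.24228
  B=228: 228/255≈0.8941 > 0.04045 → ((0.8941+0.055)/1.055)^2.4 ≈ 0.77582
  L2 = 0.2126×0.74540 + 0.7152×0.24228 + 0.0722×0.77582 ≈ 0.38777
Lighter = 0.38777, Darker = 0.21593
Ratio = (L_lighter + 0.05) / (L_darker + 0.05)
Ratio = (0.38777 + 0.05) / (0.21593 + 0.05) = 0.43777 / 0.26593 ≈ 1.6462
Ratio ≈ 1.65:1


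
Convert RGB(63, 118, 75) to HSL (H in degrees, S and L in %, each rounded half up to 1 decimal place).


Normalize: R'=63/255≈0.2471, G'=118/255≈0.4627, B'=75/255≈0.2941
Max=118/255, Min=63/255, Δ=Max-Min=55/255
L = (Max+Min)/2 = (118+63)/510 = 181/510 = 0.35490… → L = 35.5%
L ≤ 0.5 → S = Δ/(Max+Min) = 55/(118+63) = 55/181 = 0.30386… → S = 30.4%
(the 1/255 factors cancel in S and H, so raw channel differences can be used)
Max is G' → H = 60 × ((B-R)/Δ + 2) = 60 × ((75-63)/55 + 2)
  12/55 + 2 = 0.2181… + 2 = 2.2181…
  H = 60 × 2.2181… = 133.090…° → H = 133.1°
= HSL(133.1°, 30.4%, 35.5%)


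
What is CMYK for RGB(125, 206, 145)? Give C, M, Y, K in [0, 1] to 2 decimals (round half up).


R'=125/255≈0.4902, G'=206/255≈0.8078, B'=145/255≈0.5686
K = 1 - max(R',G',B') = 1 - 206/255 = 49/255 = 0.19215… → 0.19
(1-R'-K)/(1-K) simplifies to (max-R)/max with max = 206:
C = (206-125)/206 = 81/206 = 0.39320… → 0.39
M = (206-206)/206 = 0/206 = 0 → 0.00
Y = (206-145)/206 = 61/206 = 0.29611… → 0.30
= CMYK(0.39, 0.00, 0.30, 0.19)


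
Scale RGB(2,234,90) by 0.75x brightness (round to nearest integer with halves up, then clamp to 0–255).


Multiply each channel by 0.75, round half up, clamp to [0, 255]
R: 2×0.75 = 1.5 → round → 2
G: 234×0.75 = 175.5 → round → 176
B: 90×0.75 = 67.5 → round → 68
= RGB(2, 176, 68)


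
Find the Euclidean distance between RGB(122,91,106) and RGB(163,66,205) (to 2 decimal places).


d = √[(R₁-R₂)² + (G₁-G₂)² + (B₁-B₂)²]
d = √[(122-163)² + (91-66)² + (106-205)²]
d = √[1681 + 625 + 9801]
d = √12107
d ≈ 110.03


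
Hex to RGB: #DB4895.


DB → 219 (R)
48 → 72 (G)
95 → 149 (B)
= RGB(219, 72, 149)


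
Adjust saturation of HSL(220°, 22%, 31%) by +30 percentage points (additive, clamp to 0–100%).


Original S = 22%
Adjustment = +30 percentage points
New S = 22 + (30) = 52
Clamp to [0, 100] → 52
= HSL(220°, 52%, 31%)


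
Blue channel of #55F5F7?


Color: #55F5F7
R = 55 = 85
G = F5 = 245
B = F7 = 247
Blue = 247


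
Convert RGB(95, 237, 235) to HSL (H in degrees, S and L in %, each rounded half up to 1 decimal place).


Normalize: R'=95/255≈0.3725, G'=237/255≈0.9294, B'=235/255≈0.9216
Max=237/255, Min=95/255, Δ=Max-Min=142/255
L = (Max+Min)/2 = (237+95)/510 = 332/510 = 0.65098… → L = 65.1%
L > 0.5 → S = Δ/(2-Max-Min) = 142/(510-237-95) = 142/178 = 0.79775… → S = 79.8%
(the 1/255 factors cancel in S and H, so raw channel differences can be used)
Max is G' → H = 60 × ((B-R)/Δ + 2) = 60 × ((235-95)/142 + 2)
  140/142 + 2 = 0.9859… + 2 = 2.9859…
  H = 60 × 2.9859… = 179.154…° → H = 179.2°
= HSL(179.2°, 79.8%, 65.1%)


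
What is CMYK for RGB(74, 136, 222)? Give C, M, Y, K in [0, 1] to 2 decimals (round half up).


R'=74/255≈0.2902, G'=136/255≈0.5333, B'=222/255≈0.8706
K = 1 - max(R',G',B') = 1 - 222/255 = 33/255 = 0.12941… → 0.13
(1-R'-K)/(1-K) simplifies to (max-R)/max with max = 222:
C = (222-74)/222 = 148/222 = 0.66666… → 0.67
M = (222-136)/222 = 86/222 = 0.38738… → 0.39
Y = (222-222)/222 = 0/222 = 0 → 0.00
= CMYK(0.67, 0.39, 0.00, 0.13)


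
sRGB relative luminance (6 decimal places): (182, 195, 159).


Linearize each channel (sRGB transfer function): c = v/255; c_lin = c/12.92 if c ≤ 0.04045, else ((c+0.055)/1.055)^2.4
  R: 182/255 ≈ 0.713725 > 0.04045 → ((0.713725+0.055)/1.055)^2.4 ≈ 0.467784
  G: 195/255 ≈ 0.764706 > 0.04045 → ((0.764706+0.055)/1.055)^2.4 ≈ 0.545724
  B: 159/255 ≈ 0.623529 > 0.04045 → ((0.623529+0.055)/1.055)^2.4 ≈ 0.346704
R_lin = 0.467784, G_lin = 0.545724, B_lin = 0.346704
L = 0.2126×R + 0.7152×G + 0.0722×B
L = 0.2126×0.467784 + 0.7152×0.545724 + 0.0722×0.346704
L ≈ 0.514785


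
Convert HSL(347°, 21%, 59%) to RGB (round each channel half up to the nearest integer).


H=347°, S=0.21, L=0.59
C = (1-|2L-1|)×S = (1-|0.18|)×0.21 = 0.1722
H' = H/60 = 347/60 ≈ 5.7833; X = C×(1-|H' mod 2 - 1|) = 0.03731
m = L - C/2 = 0.59 - 0.0861 = 0.5039
Sector ⌊H'⌋ = 5 → (R',G',B') = (0.1722, 0.0, 0.03731)
RGB = ((R'+m)×255, (G'+m)×255, (B'+m)×255) = (172.4055, 128.4945, 138.00855)
Round half up → RGB(172, 128, 138)


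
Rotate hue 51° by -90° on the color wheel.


New hue = (H + rotation) mod 360
New hue = (51 -90) mod 360
= -39 mod 360
= 321°


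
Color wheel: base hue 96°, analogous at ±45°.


Base hue: 96°
Left analog: (96 - 45) mod 360 = 51°
Right analog: (96 + 45) mod 360 = 141°
Analogous hues = 51° and 141°


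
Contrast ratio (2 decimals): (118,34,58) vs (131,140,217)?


Linearize each sRGB channel c=v/255: c/12.92 if c ≤ 0.04045 else ((c+0.055)/1.055)^2.4
L = 0.2126×R_lin + 0.7152×G_lin + 0.0722×B_lin
Color 1 (118,34,58):
  R=118: 118/255≈0.4627 > 0.04045 → ((0.4627+0.055)/1.055)^2.4 ≈ 0.18116
  G=34: 34/255≈0.1333 > 0.04045 → ((0.1333+0.055)/1.055)^2.4 ≈ 0.01600
  B=58: 58/255≈0.2275 > 0.04045 → ((0.2275+0.055)/1.055)^2.4 ≈ 0.04231
  L1 = 0.2126×0.18116 + 0.7152×0.01600 + 0.0722×0.04231 ≈ 0.05301
Color 2 (131,140,217):
  R=131: 131/255≈0.5137 > 0.04045 → ((0.5137+0.055)/1.055)^2.4 ≈ 0.22697
  G=140: 140/255≈0.5490 > 0.04045 → ((0.5490+0.055)/1.055)^2.4 ≈ 0.26225
  B=217: 217/255≈0.8510 > 0.04045 → ((0.8510+0.055)/1.055)^2.4 ≈ 0.69387
  L2 = 0.2126×0.22697 + 0.7152×0.26225 + 0.0722×0.69387 ≈ 0.28591
Lighter = 0.28591, Darker = 0.05301
Ratio = (L_lighter + 0.05) / (L_darker + 0.05)
Ratio = (0.28591 + 0.05) / (0.05301 + 0.05) = 0.33591 / 0.10301 ≈ 3.2609
Ratio ≈ 3.26:1


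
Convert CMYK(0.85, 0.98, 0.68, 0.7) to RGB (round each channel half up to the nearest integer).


R = 255 × (1-C) × (1-K) = 255 × 0.15 × 0.30 = 11.475 → 11
G = 255 × (1-M) × (1-K) = 255 × 0.02 × 0.30 = 1.53 → 2
B = 255 × (1-Y) × (1-K) = 255 × 0.32 × 0.30 = 24.48 → 24
= RGB(11, 2, 24)


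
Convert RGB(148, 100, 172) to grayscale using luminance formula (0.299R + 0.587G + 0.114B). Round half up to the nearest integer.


Gray = 0.299×R + 0.587×G + 0.114×B
Gray = 0.299×148 + 0.587×100 + 0.114×172
Gray = 44.252 + 58.700 + 19.608
Gray = 122.560 → round half up → 123
Gray = 123


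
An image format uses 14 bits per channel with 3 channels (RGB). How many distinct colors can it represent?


Total bits = 14 bits/channel × 3 channels = 42 bits
Distinct colors = 2^42
= 4,398,046,511,104 colors


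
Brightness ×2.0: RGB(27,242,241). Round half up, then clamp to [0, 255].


Multiply each channel by 2.0, round half up, clamp to [0, 255]
R: 27×2.0 = 54
G: 242×2.0 = 484 → clamp → 255
B: 241×2.0 = 482 → clamp → 255
= RGB(54, 255, 255)


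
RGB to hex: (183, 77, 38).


R = 183 → B7 (hex)
G = 77 → 4D (hex)
B = 38 → 26 (hex)
Hex = #B74D26


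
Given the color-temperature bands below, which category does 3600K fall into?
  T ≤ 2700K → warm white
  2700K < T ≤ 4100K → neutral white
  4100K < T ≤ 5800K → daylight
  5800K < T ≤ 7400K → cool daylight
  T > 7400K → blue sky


Temperature: 3600K
2700K < 3600K ≤ 4100K → neutral white
Classification: neutral white


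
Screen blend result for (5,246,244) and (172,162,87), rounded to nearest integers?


Screen: C = 255 - (255-A)×(255-B)/255, rounded to nearest integer
R: 255 - (255-5)×(255-172)/255 = 255 - 20750/255 ≈ 255 - 81.373 = 173.627 → 174
G: 255 - (255-246)×(255-162)/255 = 255 - 837/255 ≈ 255 - 3.282 = 251.718 → 252
B: 255 - (255-244)×(255-87)/255 = 255 - 1848/255 ≈ 255 - 7.247 = 247.753 → 248
= RGB(174, 252, 248)


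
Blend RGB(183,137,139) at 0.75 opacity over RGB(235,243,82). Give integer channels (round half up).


C = α×F + (1-α)×B, with 1-α = 0.25
R: 0.75×183 + 0.25×235 = 137.25 + 58.75 = 196.00 → 196
G: 0.75×137 + 0.25×243 = 102.75 + 60.75 = 163.50 → 164
B: 0.75×139 + 0.25×82 = 104.25 + 20.50 = 124.75 → 125
= RGB(196, 164, 125)


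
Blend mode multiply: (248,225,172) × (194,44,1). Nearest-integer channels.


Multiply: C = A×B/255, rounded to nearest integer
R: 248×194/255 = 48112/255 ≈ 188.675 → 189
G: 225×44/255 = 9900/255 ≈ 38.824 → 39
B: 172×1/255 = 172/255 ≈ 0.675 → 1
= RGB(189, 39, 1)


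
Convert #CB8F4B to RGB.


CB → 203 (R)
8F → 143 (G)
4B → 75 (B)
= RGB(203, 143, 75)


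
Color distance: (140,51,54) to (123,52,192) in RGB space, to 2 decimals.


d = √[(R₁-R₂)² + (G₁-G₂)² + (B₁-B₂)²]
d = √[(140-123)² + (51-52)² + (54-192)²]
d = √[289 + 1 + 19044]
d = √19334
d ≈ 139.05


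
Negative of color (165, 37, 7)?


Invert: (255-R, 255-G, 255-B)
R: 255-165 = 90
G: 255-37 = 218
B: 255-7 = 248
= RGB(90, 218, 248)


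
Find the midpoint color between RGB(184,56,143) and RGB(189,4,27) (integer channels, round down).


Midpoint: each channel = ⌊(C₁+C₂)/2⌋
R: ⌊(184+189)/2⌋ = 186
G: ⌊(56+4)/2⌋ = 30
B: ⌊(143+27)/2⌋ = 85
= RGB(186, 30, 85)


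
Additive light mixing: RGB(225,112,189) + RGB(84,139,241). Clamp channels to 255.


Additive: each channel = min(255, C₁+C₂)
R: 225+84 = 309 → 255
G: 112+139 = 251 → 251
B: 189+241 = 430 → 255
= RGB(255, 251, 255)


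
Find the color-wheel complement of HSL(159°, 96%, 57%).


Complement = opposite side of color wheel = hue + 180°
H' = (159 + 180) mod 360 = 339°
S and L unchanged.
= HSL(339°, 96%, 57%)


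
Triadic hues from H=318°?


Triadic: equally spaced at 120° intervals
H1 = 318°
H2 = (318 + 120) mod 360 = 78°
H3 = (318 + 240) mod 360 = 198°
Triadic = 318°, 78°, 198°


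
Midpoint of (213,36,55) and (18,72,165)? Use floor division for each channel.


Midpoint: each channel = ⌊(C₁+C₂)/2⌋
R: ⌊(213+18)/2⌋ = 115
G: ⌊(36+72)/2⌋ = 54
B: ⌊(55+165)/2⌋ = 110
= RGB(115, 54, 110)


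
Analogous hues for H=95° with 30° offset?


Base hue: 95°
Left analog: (95 - 30) mod 360 = 65°
Right analog: (95 + 30) mod 360 = 125°
Analogous hues = 65° and 125°


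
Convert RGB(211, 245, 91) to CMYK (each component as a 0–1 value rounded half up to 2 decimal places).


R'=211/255≈0.8275, G'=245/255≈0.9608, B'=91/255≈0.3569
K = 1 - max(R',G',B') = 1 - 245/255 = 10/255 = 0.03921… → 0.04
(1-R'-K)/(1-K) simplifies to (max-R)/max with max = 245:
C = (245-211)/245 = 34/245 = 0.13877… → 0.14
M = (245-245)/245 = 0/245 = 0 → 0.00
Y = (245-91)/245 = 154/245 = 0.62857… → 0.63
= CMYK(0.14, 0.00, 0.63, 0.04)


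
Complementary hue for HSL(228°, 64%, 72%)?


Complement = opposite side of color wheel = hue + 180°
H' = (228 + 180) mod 360 = 48°
S and L unchanged.
= HSL(48°, 64%, 72%)


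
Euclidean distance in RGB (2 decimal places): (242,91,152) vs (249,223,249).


d = √[(R₁-R₂)² + (G₁-G₂)² + (B₁-B₂)²]
d = √[(242-249)² + (91-223)² + (152-249)²]
d = √[49 + 17424 + 9409]
d = √26882
d ≈ 163.96


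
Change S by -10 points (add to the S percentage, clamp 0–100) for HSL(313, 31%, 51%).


Original S = 31%
Adjustment = -10 percentage points
New S = 31 + (-10) = 21
Clamp to [0, 100] → 21
= HSL(313°, 21%, 51%)


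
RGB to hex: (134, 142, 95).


R = 134 → 86 (hex)
G = 142 → 8E (hex)
B = 95 → 5F (hex)
Hex = #868E5F


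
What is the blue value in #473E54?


Color: #473E54
R = 47 = 71
G = 3E = 62
B = 54 = 84
Blue = 84


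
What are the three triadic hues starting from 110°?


Triadic: equally spaced at 120° intervals
H1 = 110°
H2 = (110 + 120) mod 360 = 230°
H3 = (110 + 240) mod 360 = 350°
Triadic = 110°, 230°, 350°


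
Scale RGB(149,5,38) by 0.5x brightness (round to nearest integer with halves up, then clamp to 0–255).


Multiply each channel by 0.5, round half up, clamp to [0, 255]
R: 149×0.5 = 74.5 → round → 75
G: 5×0.5 = 2.5 → round → 3
B: 38×0.5 = 19
= RGB(75, 3, 19)


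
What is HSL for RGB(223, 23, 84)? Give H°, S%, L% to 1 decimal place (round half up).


Normalize: R'=223/255≈0.8745, G'=23/255≈0.0902, B'=84/255≈0.3294
Max=223/255, Min=23/255, Δ=Max-Min=200/255
L = (Max+Min)/2 = (223+23)/510 = 246/510 = 0.48235… → L = 48.2%
L ≤ 0.5 → S = Δ/(Max+Min) = 200/(223+23) = 200/246 = 0.81300… → S = 81.3%
(the 1/255 factors cancel in S and H, so raw channel differences can be used)
Max is R' → H = 60 × (((G-B)/Δ) mod 6) = 60 × (((23-84)/200) mod 6)
  (-61)/200 = -0.305; negative, so add 6 → 5.695
  H = 60 × 5.695 = 341.7° → H = 341.7°
= HSL(341.7°, 81.3%, 48.2%)


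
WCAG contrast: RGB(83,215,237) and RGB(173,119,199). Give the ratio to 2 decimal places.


Linearize each sRGB channel c=v/255: c/12.92 if c ≤ 0.04045 else ((c+0.055)/1.055)^2.4
L = 0.2126×R_lin + 0.7152×G_lin + 0.0722×B_lin
Color 1 (83,215,237):
  R=83: 83/255≈0.3255 > 0.04045 → ((0.3255+0.055)/1.055)^2.4 ≈ 0.08650
  G=215: 215/255≈0.8431 > 0.04045 → ((0.8431+0.055)/1.055)^2.4 ≈ 0.67954
  B=237: 237/255≈0.9294 > 0.04045 → ((0.9294+0.055)/1.055)^2.4 ≈ 0.84687
  L1 = 0.2126×0.08650 + 0.7152×0.67954 + 0.0722×0.84687 ≈ 0.56554
Color 2 (173,119,199):
  R=173: 173/255≈0.6784 > 0.04045 → ((0.6784+0.055)/1.055)^2.4 ≈ 0.41789
  G=119: 119/255≈0.4667 > 0.04045 → ((0.4667+0.055)/1.055)^2.4 ≈ 0.18447
  B=199: 199/255≈0.7804 > 0.04045 → ((0.7804+0.055)/1.055)^2.4 ≈ 0.57112
  L2 = 0.2126×0.41789 + 0.7152×0.18447 + 0.0722×0.57112 ≈ 0.26201
Lighter = 0.56554, Darker = 0.26201
Ratio = (L_lighter + 0.05) / (L_darker + 0.05)
Ratio = (0.56554 + 0.05) / (0.26201 + 0.05) = 0.61554 / 0.31201 ≈ 1.9728
Ratio ≈ 1.97:1


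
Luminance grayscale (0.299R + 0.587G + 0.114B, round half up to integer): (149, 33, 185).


Gray = 0.299×R + 0.587×G + 0.114×B
Gray = 0.299×149 + 0.587×33 + 0.114×185
Gray = 44.551 + 19.371 + 21.090
Gray = 85.012 → round half up → 85
Gray = 85


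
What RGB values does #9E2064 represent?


9E → 158 (R)
20 → 32 (G)
64 → 100 (B)
= RGB(158, 32, 100)


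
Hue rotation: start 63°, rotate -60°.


New hue = (H + rotation) mod 360
New hue = (63 -60) mod 360
= 3 mod 360
= 3°


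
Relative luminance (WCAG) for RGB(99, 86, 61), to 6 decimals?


Linearize each channel (sRGB transfer function): c = v/255; c_lin = c/12.92 if c ≤ 0.04045, else ((c+0.055)/1.055)^2.4
  R: 99/255 ≈ 0.388235 > 0.04045 → ((0.388235+0.055)/1.055)^2.4 ≈ 0.124772
  G: 86/255 ≈ 0.337255 > 0.04045 → ((0.337255+0.055)/1.055)^2.4 ≈ 0.093059
  B: 61/255 ≈ 0.239216 > 0.04045 → ((0.239216+0.055)/1.055)^2.4 ≈ 0.046665
R_lin = 0.124772, G_lin = 0.093059, B_lin = 0.046665
L = 0.2126×R + 0.7152×G + 0.0722×B
L = 0.2126×0.124772 + 0.7152×0.093059 + 0.0722×0.046665
L ≈ 0.096451


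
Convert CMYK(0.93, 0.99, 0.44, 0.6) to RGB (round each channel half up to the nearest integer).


R = 255 × (1-C) × (1-K) = 255 × 0.07 × 0.40 = 7.14 → 7
G = 255 × (1-M) × (1-K) = 255 × 0.01 × 0.40 = 1.02 → 1
B = 255 × (1-Y) × (1-K) = 255 × 0.56 × 0.40 = 57.12 → 57
= RGB(7, 1, 57)


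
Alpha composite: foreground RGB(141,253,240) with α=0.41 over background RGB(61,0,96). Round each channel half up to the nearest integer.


C = α×F + (1-α)×B, with 1-α = 0.59
R: 0.41×141 + 0.59×61 = 57.81 + 35.99 = 93.80 → 94
G: 0.41×253 + 0.59×0 = 103.73 + 0.00 = 103.73 → 104
B: 0.41×240 + 0.59×96 = 98.40 + 56.64 = 155.04 → 155
= RGB(94, 104, 155)


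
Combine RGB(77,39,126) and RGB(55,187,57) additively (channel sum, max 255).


Additive: each channel = min(255, C₁+C₂)
R: 77+55 = 132 → 132
G: 39+187 = 226 → 226
B: 126+57 = 183 → 183
= RGB(132, 226, 183)


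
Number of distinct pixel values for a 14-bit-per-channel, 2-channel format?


Total bits = 14 bits/channel × 2 channels = 28 bits
Distinct pixel values = 2^28
= 268,435,456 pixel values


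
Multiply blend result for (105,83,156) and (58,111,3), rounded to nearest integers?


Multiply: C = A×B/255, rounded to nearest integer
R: 105×58/255 = 6090/255 ≈ 23.882 → 24
G: 83×111/255 = 9213/255 ≈ 36.129 → 36
B: 156×3/255 = 468/255 ≈ 1.835 → 2
= RGB(24, 36, 2)


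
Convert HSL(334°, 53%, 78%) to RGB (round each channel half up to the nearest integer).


H=334°, S=0.53, L=0.78
C = (1-|2L-1|)×S = (1-|0.56|)×0.53 = 0.2332
H' = H/60 = 334/60 ≈ 5.5667; X = C×(1-|H' mod 2 - 1|) ≈ 0.1011
m = L - C/2 = 0.78 - 0.1166 = 0.6634
Sector ⌊H'⌋ = 5 → (R',G',B') = (0.2332, 0.0, ≈0.1011)
RGB = ((R'+m)×255, (G'+m)×255, (B'+m)×255) = (228.633, 169.167, 194.9356)
Round half up → RGB(229, 169, 195)


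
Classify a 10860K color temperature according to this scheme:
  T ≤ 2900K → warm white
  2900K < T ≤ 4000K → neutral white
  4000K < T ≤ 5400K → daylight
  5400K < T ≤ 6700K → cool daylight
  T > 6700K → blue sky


Temperature: 10860K
10860K > 6700K → blue sky
Classification: blue sky


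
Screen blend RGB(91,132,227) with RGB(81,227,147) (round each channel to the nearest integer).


Screen: C = 255 - (255-A)×(255-B)/255, rounded to nearest integer
R: 255 - (255-91)×(255-81)/255 = 255 - 28536/255 ≈ 255 - 111.906 = 143.094 → 143
G: 255 - (255-132)×(255-227)/255 = 255 - 3444/255 ≈ 255 - 13.506 = 241.494 → 241
B: 255 - (255-227)×(255-147)/255 = 255 - 3024/255 ≈ 255 - 11.859 = 243.141 → 243
= RGB(143, 241, 243)


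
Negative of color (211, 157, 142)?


Invert: (255-R, 255-G, 255-B)
R: 255-211 = 44
G: 255-157 = 98
B: 255-142 = 113
= RGB(44, 98, 113)


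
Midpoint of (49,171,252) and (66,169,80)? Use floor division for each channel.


Midpoint: each channel = ⌊(C₁+C₂)/2⌋
R: ⌊(49+66)/2⌋ = 57
G: ⌊(171+169)/2⌋ = 170
B: ⌊(252+80)/2⌋ = 166
= RGB(57, 170, 166)


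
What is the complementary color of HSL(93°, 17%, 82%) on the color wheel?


Complement = opposite side of color wheel = hue + 180°
H' = (93 + 180) mod 360 = 273°
S and L unchanged.
= HSL(273°, 17%, 82%)


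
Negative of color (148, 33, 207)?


Invert: (255-R, 255-G, 255-B)
R: 255-148 = 107
G: 255-33 = 222
B: 255-207 = 48
= RGB(107, 222, 48)


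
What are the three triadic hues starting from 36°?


Triadic: equally spaced at 120° intervals
H1 = 36°
H2 = (36 + 120) mod 360 = 156°
H3 = (36 + 240) mod 360 = 276°
Triadic = 36°, 156°, 276°


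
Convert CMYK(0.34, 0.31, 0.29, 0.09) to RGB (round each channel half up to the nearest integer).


R = 255 × (1-C) × (1-K) = 255 × 0.66 × 0.91 = 153.153 → 153
G = 255 × (1-M) × (1-K) = 255 × 0.69 × 0.91 = 160.1145 → 160
B = 255 × (1-Y) × (1-K) = 255 × 0.71 × 0.91 = 164.7555 → 165
= RGB(153, 160, 165)


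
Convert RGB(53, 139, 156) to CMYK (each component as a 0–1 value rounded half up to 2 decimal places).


R'=53/255≈0.2078, G'=139/255≈0.5451, B'=156/255≈0.6118
K = 1 - max(R',G',B') = 1 - 156/255 = 99/255 = 0.38823… → 0.39
(1-R'-K)/(1-K) simplifies to (max-R)/max with max = 156:
C = (156-53)/156 = 103/156 = 0.66025… → 0.66
M = (156-139)/156 = 17/156 = 0.10897… → 0.11
Y = (156-156)/156 = 0/156 = 0 → 0.00
= CMYK(0.66, 0.11, 0.00, 0.39)


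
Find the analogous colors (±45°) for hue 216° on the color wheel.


Base hue: 216°
Left analog: (216 - 45) mod 360 = 171°
Right analog: (216 + 45) mod 360 = 261°
Analogous hues = 171° and 261°


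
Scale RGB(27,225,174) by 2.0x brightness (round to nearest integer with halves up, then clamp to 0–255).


Multiply each channel by 2.0, round half up, clamp to [0, 255]
R: 27×2.0 = 54
G: 225×2.0 = 450 → clamp → 255
B: 174×2.0 = 348 → clamp → 255
= RGB(54, 255, 255)


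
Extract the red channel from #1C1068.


Color: #1C1068
R = 1C = 28
G = 10 = 16
B = 68 = 104
Red = 28


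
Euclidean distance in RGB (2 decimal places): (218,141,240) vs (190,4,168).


d = √[(R₁-R₂)² + (G₁-G₂)² + (B₁-B₂)²]
d = √[(218-190)² + (141-4)² + (240-168)²]
d = √[784 + 18769 + 5184]
d = √24737
d ≈ 157.28


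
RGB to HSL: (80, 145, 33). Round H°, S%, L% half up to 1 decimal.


Normalize: R'=80/255≈0.3137, G'=145/255≈0.5686, B'=33/255≈0.1294
Max=145/255, Min=33/255, Δ=Max-Min=112/255
L = (Max+Min)/2 = (145+33)/510 = 178/510 = 0.34901… → L = 34.9%
L ≤ 0.5 → S = Δ/(Max+Min) = 112/(145+33) = 112/178 = 0.62921… → S = 62.9%
(the 1/255 factors cancel in S and H, so raw channel differences can be used)
Max is G' → H = 60 × ((B-R)/Δ + 2) = 60 × ((33-80)/112 + 2)
  -47/112 + 2 = -0.4196… + 2 = 1.5803…
  H = 60 × 1.5803… = 94.821…° → H = 94.8°
= HSL(94.8°, 62.9%, 34.9%)


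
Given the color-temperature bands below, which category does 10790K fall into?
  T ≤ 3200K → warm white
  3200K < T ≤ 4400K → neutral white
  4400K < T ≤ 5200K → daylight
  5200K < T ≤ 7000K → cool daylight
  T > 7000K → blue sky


Temperature: 10790K
10790K > 7000K → blue sky
Classification: blue sky


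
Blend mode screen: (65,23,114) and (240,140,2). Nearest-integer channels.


Screen: C = 255 - (255-A)×(255-B)/255, rounded to nearest integer
R: 255 - (255-65)×(255-240)/255 = 255 - 2850/255 ≈ 255 - 11.176 = 243.824 → 244
G: 255 - (255-23)×(255-140)/255 = 255 - 26680/255 ≈ 255 - 104.627 = 150.373 → 150
B: 255 - (255-114)×(255-2)/255 = 255 - 35673/255 ≈ 255 - 139.894 = 115.106 → 115
= RGB(244, 150, 115)


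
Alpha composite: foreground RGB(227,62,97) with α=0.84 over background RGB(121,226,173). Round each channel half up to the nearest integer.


C = α×F + (1-α)×B, with 1-α = 0.16
R: 0.84×227 + 0.16×121 = 190.68 + 19.36 = 210.04 → 210
G: 0.84×62 + 0.16×226 = 52.08 + 36.16 = 88.24 → 88
B: 0.84×97 + 0.16×173 = 81.48 + 27.68 = 109.16 → 109
= RGB(210, 88, 109)


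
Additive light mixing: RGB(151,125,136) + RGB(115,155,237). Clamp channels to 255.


Additive: each channel = min(255, C₁+C₂)
R: 151+115 = 266 → 255
G: 125+155 = 280 → 255
B: 136+237 = 373 → 255
= RGB(255, 255, 255)


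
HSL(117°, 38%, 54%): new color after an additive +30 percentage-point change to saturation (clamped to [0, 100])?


Original S = 38%
Adjustment = +30 percentage points
New S = 38 + (30) = 68
Clamp to [0, 100] → 68
= HSL(117°, 68%, 54%)


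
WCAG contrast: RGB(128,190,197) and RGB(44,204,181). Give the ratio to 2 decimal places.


Linearize each sRGB channel c=v/255: c/12.92 if c ≤ 0.04045 else ((c+0.055)/1.055)^2.4
L = 0.2126×R_lin + 0.7152×G_lin + 0.0722×B_lin
Color 1 (128,190,197):
  R=128: 128/255≈0.5020 > 0.04045 → ((0.5020+0.055)/1.055)^2.4 ≈ 0.21586
  G=190: 190/255≈0.7451 > 0.04045 → ((0.7451+0.055)/1.055)^2.4 ≈ 0.51492
  B=197: 197/255≈0.7725 > 0.04045 → ((0.7725+0.055)/1.055)^2.4 ≈ 0.55834
  L1 = 0.2126×0.21586 + 0.7152×0.51492 + 0.0722×0.55834 ≈ 0.45447
Color 2 (44,204,181):
  R=44: 44/255≈0.1725 > 0.04045 → ((0.1725+0.055)/1.055)^2.4 ≈ 0.02519
  G=204: 204/255≈0.8000 > 0.04045 → ((0.8000+0.055)/1.055)^2.4 ≈ 0.60383
  B=181: 181/255≈0.7098 > 0.04045 → ((0.7098+0.055)/1.055)^2.4 ≈ 0.46208
  L2 = 0.2126×0.02519 + 0.7152×0.60383 + 0.0722×0.46208 ≈ 0.47057
Lighter = 0.47057, Darker = 0.45447
Ratio = (L_lighter + 0.05) / (L_darker + 0.05)
Ratio = (0.47057 + 0.05) / (0.45447 + 0.05) = 0.52057 / 0.50447 ≈ 1.0319
Ratio ≈ 1.03:1


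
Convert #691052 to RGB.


69 → 105 (R)
10 → 16 (G)
52 → 82 (B)
= RGB(105, 16, 82)


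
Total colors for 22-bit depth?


Colors = 2^bits = 2^22
= 4,194,304 colors


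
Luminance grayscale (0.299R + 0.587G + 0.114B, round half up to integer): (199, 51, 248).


Gray = 0.299×R + 0.587×G + 0.114×B
Gray = 0.299×199 + 0.587×51 + 0.114×248
Gray = 59.501 + 29.937 + 28.272
Gray = 117.710 → round half up → 118
Gray = 118


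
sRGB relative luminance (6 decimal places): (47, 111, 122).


Linearize each channel (sRGB transfer function): c = v/255; c_lin = c/12.92 if c ≤ 0.04045, else ((c+0.055)/1.055)^2.4
  R: 47/255 ≈ 0.184314 > 0.04045 → ((0.184314+0.055)/1.055)^2.4 ≈ 0.028426
  G: 111/255 ≈ 0.435294 > 0.04045 → ((0.435294+0.055)/1.055)^2.4 ≈ 0.158961
  B: 122/255 ≈ 0.478431 > 0.04045 → ((0.478431+0.055)/1.055)^2.4 ≈ 0.194618
R_lin = 0.028426, G_lin = 0.158961, B_lin = 0.194618
L = 0.2126×R + 0.7152×G + 0.0722×B
L = 0.2126×0.028426 + 0.7152×0.158961 + 0.0722×0.194618
L ≈ 0.133784


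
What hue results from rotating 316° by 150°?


New hue = (H + rotation) mod 360
New hue = (316 + 150) mod 360
= 466 mod 360
= 106°


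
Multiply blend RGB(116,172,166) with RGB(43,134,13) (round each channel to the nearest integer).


Multiply: C = A×B/255, rounded to nearest integer
R: 116×43/255 = 4988/255 ≈ 19.561 → 20
G: 172×134/255 = 23048/255 ≈ 90.384 → 90
B: 166×13/255 = 2158/255 ≈ 8.463 → 8
= RGB(20, 90, 8)


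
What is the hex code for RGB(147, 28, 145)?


R = 147 → 93 (hex)
G = 28 → 1C (hex)
B = 145 → 91 (hex)
Hex = #931C91


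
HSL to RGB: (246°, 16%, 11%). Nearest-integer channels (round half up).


H=246°, S=0.16, L=0.11
C = (1-|2L-1|)×S = (1-|-0.78|)×0.16 = 0.0352
H' = H/60 = 246/60 ≈ 4.1000; X = C×(1-|H' mod 2 - 1|) = 0.00352
m = L - C/2 = 0.11 - 0.0176 = 0.0924
Sector ⌊H'⌋ = 4 → (R',G',B') = (0.00352, 0.0, 0.0352)
RGB = ((R'+m)×255, (G'+m)×255, (B'+m)×255) = (24.4596, 23.562, 32.538)
Round half up → RGB(24, 24, 33)


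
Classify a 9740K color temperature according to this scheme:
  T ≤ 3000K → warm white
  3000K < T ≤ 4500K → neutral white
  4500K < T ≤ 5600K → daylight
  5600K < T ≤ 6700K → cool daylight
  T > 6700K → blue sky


Temperature: 9740K
9740K > 6700K → blue sky
Classification: blue sky


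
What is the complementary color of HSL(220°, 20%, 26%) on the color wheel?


Complement = opposite side of color wheel = hue + 180°
H' = (220 + 180) mod 360 = 40°
S and L unchanged.
= HSL(40°, 20%, 26%)


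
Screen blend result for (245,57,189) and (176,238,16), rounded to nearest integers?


Screen: C = 255 - (255-A)×(255-B)/255, rounded to nearest integer
R: 255 - (255-245)×(255-176)/255 = 255 - 790/255 ≈ 255 - 3.098 = 251.902 → 252
G: 255 - (255-57)×(255-238)/255 = 255 - 3366/255 ≈ 255 - 13.200 = 241.800 → 242
B: 255 - (255-189)×(255-16)/255 = 255 - 15774/255 ≈ 255 - 61.859 = 193.141 → 193
= RGB(252, 242, 193)


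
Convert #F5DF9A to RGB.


F5 → 245 (R)
DF → 223 (G)
9A → 154 (B)
= RGB(245, 223, 154)


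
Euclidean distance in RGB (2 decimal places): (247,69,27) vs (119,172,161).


d = √[(R₁-R₂)² + (G₁-G₂)² + (B₁-B₂)²]
d = √[(247-119)² + (69-172)² + (27-161)²]
d = √[16384 + 10609 + 17956]
d = √44949
d ≈ 212.01


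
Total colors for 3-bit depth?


Colors = 2^bits = 2^3
= 8 colors


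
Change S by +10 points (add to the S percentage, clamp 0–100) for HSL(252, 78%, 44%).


Original S = 78%
Adjustment = +10 percentage points
New S = 78 + (10) = 88
Clamp to [0, 100] → 88
= HSL(252°, 88%, 44%)


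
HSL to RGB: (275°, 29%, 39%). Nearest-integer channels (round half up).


H=275°, S=0.29, L=0.39
C = (1-|2L-1|)×S = (1-|-0.22|)×0.29 = 0.2262
H' = H/60 = 275/60 ≈ 4.5833; X = C×(1-|H' mod 2 - 1|) = 0.13195
m = L - C/2 = 0.39 - 0.1131 = 0.2769
Sector ⌊H'⌋ = 4 → (R',G',B') = (0.13195, 0.0, 0.2262)
RGB = ((R'+m)×255, (G'+m)×255, (B'+m)×255) = (104.25675, 70.6095, 128.2905)
Round half up → RGB(104, 71, 128)


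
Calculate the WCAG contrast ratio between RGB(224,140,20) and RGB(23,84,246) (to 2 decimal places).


Linearize each sRGB channel c=v/255: c/12.92 if c ≤ 0.04045 else ((c+0.055)/1.055)^2.4
L = 0.2126×R_lin + 0.7152×G_lin + 0.0722×B_lin
Color 1 (224,140,20):
  R=224: 224/255≈0.8784 > 0.04045 → ((0.8784+0.055)/1.055)^2.4 ≈ 0.74540
  G=140: 140/255≈0.5490 > 0.04045 → ((0.5490+0.055)/1.055)^2.4 ≈ 0.26225
  B=20: 20/255≈0.0784 > 0.04045 → ((0.0784+0.055)/1.055)^2.4 ≈ 0.00700
  L1 = 0.2126×0.74540 + 0.7152×0.26225 + 0.0722×0.00700 ≈ 0.34654
Color 2 (23,84,246):
  R=23: 23/255≈0.0902 > 0.04045 → ((0.0902+0.055)/1.055)^2.4 ≈ 0.00857
  G=84: 84/255≈0.3294 > 0.04045 → ((0.3294+0.055)/1.055)^2.4 ≈ 0.08866
  B=246: 246/255≈0.9647 > 0.04045 → ((0.9647+0.055)/1.055)^2.4 ≈ 0.92158
  L2 = 0.2126×0.00857 + 0.7152×0.08866 + 0.0722×0.92158 ≈ 0.13177
Lighter = 0.34654, Darker = 0.13177
Ratio = (L_lighter + 0.05) / (L_darker + 0.05)
Ratio = (0.34654 + 0.05) / (0.13177 + 0.05) = 0.39654 / 0.18177 ≈ 2.1816
Ratio ≈ 2.18:1


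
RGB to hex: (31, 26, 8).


R = 31 → 1F (hex)
G = 26 → 1A (hex)
B = 8 → 08 (hex)
Hex = #1F1A08


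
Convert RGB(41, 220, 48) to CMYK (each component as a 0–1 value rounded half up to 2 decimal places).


R'=41/255≈0.1608, G'=220/255≈0.8627, B'=48/255≈0.1882
K = 1 - max(R',G',B') = 1 - 220/255 = 35/255 = 0.13725… → 0.14
(1-R'-K)/(1-K) simplifies to (max-R)/max with max = 220:
C = (220-41)/220 = 179/220 = 0.81363… → 0.81
M = (220-220)/220 = 0/220 = 0 → 0.00
Y = (220-48)/220 = 172/220 = 0.78181… → 0.78
= CMYK(0.81, 0.00, 0.78, 0.14)


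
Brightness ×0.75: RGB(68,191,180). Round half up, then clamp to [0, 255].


Multiply each channel by 0.75, round half up, clamp to [0, 255]
R: 68×0.75 = 51
G: 191×0.75 = 143.25 → round → 143
B: 180×0.75 = 135
= RGB(51, 143, 135)


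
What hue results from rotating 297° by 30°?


New hue = (H + rotation) mod 360
New hue = (297 + 30) mod 360
= 327 mod 360
= 327°


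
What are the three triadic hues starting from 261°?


Triadic: equally spaced at 120° intervals
H1 = 261°
H2 = (261 + 120) mod 360 = 21°
H3 = (261 + 240) mod 360 = 141°
Triadic = 261°, 21°, 141°


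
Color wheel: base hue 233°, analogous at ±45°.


Base hue: 233°
Left analog: (233 - 45) mod 360 = 188°
Right analog: (233 + 45) mod 360 = 278°
Analogous hues = 188° and 278°


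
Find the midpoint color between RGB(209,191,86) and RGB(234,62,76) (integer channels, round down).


Midpoint: each channel = ⌊(C₁+C₂)/2⌋
R: ⌊(209+234)/2⌋ = 221
G: ⌊(191+62)/2⌋ = 126
B: ⌊(86+76)/2⌋ = 81
= RGB(221, 126, 81)


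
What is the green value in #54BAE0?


Color: #54BAE0
R = 54 = 84
G = BA = 186
B = E0 = 224
Green = 186


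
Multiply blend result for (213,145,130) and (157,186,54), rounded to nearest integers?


Multiply: C = A×B/255, rounded to nearest integer
R: 213×157/255 = 33441/255 ≈ 131.141 → 131
G: 145×186/255 = 26970/255 ≈ 105.765 → 106
B: 130×54/255 = 7020/255 ≈ 27.529 → 28
= RGB(131, 106, 28)


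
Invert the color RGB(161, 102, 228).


Invert: (255-R, 255-G, 255-B)
R: 255-161 = 94
G: 255-102 = 153
B: 255-228 = 27
= RGB(94, 153, 27)


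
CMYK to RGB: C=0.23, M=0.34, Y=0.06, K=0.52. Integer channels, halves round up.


R = 255 × (1-C) × (1-K) = 255 × 0.77 × 0.48 = 94.248 → 94
G = 255 × (1-M) × (1-K) = 255 × 0.66 × 0.48 = 80.784 → 81
B = 255 × (1-Y) × (1-K) = 255 × 0.94 × 0.48 = 115.056 → 115
= RGB(94, 81, 115)


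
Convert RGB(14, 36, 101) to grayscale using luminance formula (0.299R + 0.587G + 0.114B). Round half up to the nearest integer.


Gray = 0.299×R + 0.587×G + 0.114×B
Gray = 0.299×14 + 0.587×36 + 0.114×101
Gray = 4.186 + 21.132 + 11.514
Gray = 36.832 → round half up → 37
Gray = 37


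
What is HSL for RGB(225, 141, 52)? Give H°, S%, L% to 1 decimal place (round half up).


Normalize: R'=225/255≈0.8824, G'=141/255≈0.5529, B'=52/255≈0.2039
Max=225/255, Min=52/255, Δ=Max-Min=173/255
L = (Max+Min)/2 = (225+52)/510 = 277/510 = 0.54313… → L = 54.3%
L > 0.5 → S = Δ/(2-Max-Min) = 173/(510-225-52) = 173/233 = 0.74248… → S = 74.2%
(the 1/255 factors cancel in S and H, so raw channel differences can be used)
Max is R' → H = 60 × (((G-B)/Δ) mod 6) = 60 × (((141-52)/173) mod 6)
  89/173 = 0.5144…
  H = 60 × 0.5144… = 30.867…° → H = 30.9°
= HSL(30.9°, 74.2%, 54.3%)


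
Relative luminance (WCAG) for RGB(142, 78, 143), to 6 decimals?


Linearize each channel (sRGB transfer function): c = v/255; c_lin = c/12.92 if c ≤ 0.04045, else ((c+0.055)/1.055)^2.4
  R: 142/255 ≈ 0.556863 > 0.04045 → ((0.556863+0.055)/1.055)^2.4 ≈ 0.270498
  G: 78/255 ≈ 0.305882 > 0.04045 → ((0.305882+0.055)/1.055)^2.4 ≈ 0.076185
  B: 143/255 ≈ 0.560784 > 0.04045 → ((0.560784+0.055)/1.055)^2.4 ≈ 0.274677
R_lin = 0.270498, G_lin = 0.076185, B_lin = 0.274677
L = 0.2126×R + 0.7152×G + 0.0722×B
L = 0.2126×0.270498 + 0.7152×0.076185 + 0.0722×0.274677
L ≈ 0.131827


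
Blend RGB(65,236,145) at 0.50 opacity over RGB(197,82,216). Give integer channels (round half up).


C = α×F + (1-α)×B, with 1-α = 0.50
R: 0.50×65 + 0.50×197 = 32.50 + 98.50 = 131.00 → 131
G: 0.50×236 + 0.50×82 = 118.00 + 41.00 = 159.00 → 159
B: 0.50×145 + 0.50×216 = 72.50 + 108.00 = 180.50 → 181
= RGB(131, 159, 181)


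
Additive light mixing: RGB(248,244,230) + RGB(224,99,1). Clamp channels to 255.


Additive: each channel = min(255, C₁+C₂)
R: 248+224 = 472 → 255
G: 244+99 = 343 → 255
B: 230+1 = 231 → 231
= RGB(255, 255, 231)


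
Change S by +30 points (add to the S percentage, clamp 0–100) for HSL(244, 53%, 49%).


Original S = 53%
Adjustment = +30 percentage points
New S = 53 + (30) = 83
Clamp to [0, 100] → 83
= HSL(244°, 83%, 49%)


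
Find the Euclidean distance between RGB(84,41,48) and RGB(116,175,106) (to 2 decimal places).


d = √[(R₁-R₂)² + (G₁-G₂)² + (B₁-B₂)²]
d = √[(84-116)² + (41-175)² + (48-106)²]
d = √[1024 + 17956 + 3364]
d = √22344
d ≈ 149.48


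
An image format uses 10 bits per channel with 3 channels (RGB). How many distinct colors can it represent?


Total bits = 10 bits/channel × 3 channels = 30 bits
Distinct colors = 2^30
= 1,073,741,824 colors


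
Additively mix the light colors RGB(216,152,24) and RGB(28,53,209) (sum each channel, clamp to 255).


Additive: each channel = min(255, C₁+C₂)
R: 216+28 = 244 → 244
G: 152+53 = 205 → 205
B: 24+209 = 233 → 233
= RGB(244, 205, 233)


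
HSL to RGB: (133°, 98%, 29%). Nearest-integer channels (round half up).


H=133°, S=0.98, L=0.29
C = (1-|2L-1|)×S = (1-|-0.42|)×0.98 = 0.5684
H' = H/60 = 133/60 ≈ 2.2167; X = C×(1-|H' mod 2 - 1|) ≈ 0.1232
m = L - C/2 = 0.29 - 0.2842 = 0.0058
Sector ⌊H'⌋ = 2 → (R',G',B') = (0.0, 0.5684, ≈0.1232)
RGB = ((R'+m)×255, (G'+m)×255, (B'+m)×255) = (1.479, 146.421, 32.8831)
Round half up → RGB(1, 146, 33)


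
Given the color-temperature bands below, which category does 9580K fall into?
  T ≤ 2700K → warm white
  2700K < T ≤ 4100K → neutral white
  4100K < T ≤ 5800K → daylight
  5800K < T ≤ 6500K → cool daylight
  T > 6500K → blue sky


Temperature: 9580K
9580K > 6500K → blue sky
Classification: blue sky


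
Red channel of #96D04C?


Color: #96D04C
R = 96 = 150
G = D0 = 208
B = 4C = 76
Red = 150


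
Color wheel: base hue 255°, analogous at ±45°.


Base hue: 255°
Left analog: (255 - 45) mod 360 = 210°
Right analog: (255 + 45) mod 360 = 300°
Analogous hues = 210° and 300°


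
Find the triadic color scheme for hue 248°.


Triadic: equally spaced at 120° intervals
H1 = 248°
H2 = (248 + 120) mod 360 = 8°
H3 = (248 + 240) mod 360 = 128°
Triadic = 248°, 8°, 128°


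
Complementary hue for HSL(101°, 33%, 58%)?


Complement = opposite side of color wheel = hue + 180°
H' = (101 + 180) mod 360 = 281°
S and L unchanged.
= HSL(281°, 33%, 58%)


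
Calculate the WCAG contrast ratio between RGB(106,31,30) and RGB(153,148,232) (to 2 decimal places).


Linearize each sRGB channel c=v/255: c/12.92 if c ≤ 0.04045 else ((c+0.055)/1.055)^2.4
L = 0.2126×R_lin + 0.7152×G_lin + 0.0722×B_lin
Color 1 (106,31,30):
  R=106: 106/255≈0.4157 > 0.04045 → ((0.4157+0.055)/1.055)^2.4 ≈ 0.14413
  G=31: 31/255≈0.1216 > 0.04045 → ((0.1216+0.055)/1.055)^2.4 ≈ 0.01370
  B=30: 30/255≈0.1176 > 0.04045 → ((0.1176+0.055)/1.055)^2.4 ≈ 0.01298
  L1 = 0.2126×0.14413 + 0.7152×0.01370 + 0.0722×0.01298 ≈ 0.04138
Color 2 (153,148,232):
  R=153: 153/255≈0.6000 > 0.04045 → ((0.6000+0.055)/1.055)^2.4 ≈ 0.31855
  G=148: 148/255≈0.5804 > 0.04045 → ((0.5804+0.055)/1.055)^2.4 ≈ 0.29614
  B=232: 232/255≈0.9098 > 0.04045 → ((0.9098+0.055)/1.055)^2.4 ≈ 0.80695
  L2 = 0.2126×0.31855 + 0.7152×0.29614 + 0.0722×0.80695 ≈ 0.33778
Lighter = 0.33778, Darker = 0.04138
Ratio = (L_lighter + 0.05) / (L_darker + 0.05)
Ratio = (0.33778 + 0.05) / (0.04138 + 0.05) = 0.38778 / 0.09138 ≈ 4.2437
Ratio ≈ 4.24:1
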